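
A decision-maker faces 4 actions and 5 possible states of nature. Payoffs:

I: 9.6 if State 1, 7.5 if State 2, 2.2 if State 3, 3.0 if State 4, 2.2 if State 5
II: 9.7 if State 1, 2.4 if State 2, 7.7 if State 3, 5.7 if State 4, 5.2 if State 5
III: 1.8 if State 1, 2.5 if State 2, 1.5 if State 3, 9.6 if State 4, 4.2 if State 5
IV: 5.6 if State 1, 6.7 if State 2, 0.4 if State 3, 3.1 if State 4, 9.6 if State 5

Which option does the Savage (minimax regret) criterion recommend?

Column bests: State 1=9.7, State 2=7.5, State 3=7.7, State 4=9.6, State 5=9.6.
I regrets: 0.1, 0.0, 5.5, 6.6, 7.4 → max 7.4
II regrets: 0.0, 5.1, 0.0, 3.9, 4.4 → max 5.1
III regrets: 7.9, 5.0, 6.2, 0.0, 5.4 → max 7.9
IV regrets: 4.1, 0.8, 7.3, 6.5, 0.0 → max 7.3
Smallest max regret = 5.1 → II.

II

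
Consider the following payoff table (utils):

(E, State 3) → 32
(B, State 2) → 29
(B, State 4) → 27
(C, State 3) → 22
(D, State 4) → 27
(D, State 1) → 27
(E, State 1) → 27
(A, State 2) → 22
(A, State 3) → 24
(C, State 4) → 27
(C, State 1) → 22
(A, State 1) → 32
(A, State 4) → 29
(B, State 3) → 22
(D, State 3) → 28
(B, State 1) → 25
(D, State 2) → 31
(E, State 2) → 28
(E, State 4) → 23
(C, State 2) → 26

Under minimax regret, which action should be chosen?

Column bests: State 1=32, State 2=31, State 3=32, State 4=29.
A regrets: 0, 9, 8, 0 → max 9
B regrets: 7, 2, 10, 2 → max 10
C regrets: 10, 5, 10, 2 → max 10
D regrets: 5, 0, 4, 2 → max 5
E regrets: 5, 3, 0, 6 → max 6
Smallest max regret = 5 → D.

D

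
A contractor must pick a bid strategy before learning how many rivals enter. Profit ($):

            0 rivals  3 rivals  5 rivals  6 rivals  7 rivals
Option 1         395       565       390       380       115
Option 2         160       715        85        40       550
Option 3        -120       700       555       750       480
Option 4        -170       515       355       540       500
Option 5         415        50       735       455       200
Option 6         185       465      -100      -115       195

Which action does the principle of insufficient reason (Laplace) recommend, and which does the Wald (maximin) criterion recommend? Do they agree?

laplace → Option 3; maximin → Option 1 (disagree)

Row averages: Option 1=369, Option 2=310, Option 3=473, Option 4=348, Option 5=371, Option 6=126
Highest average = 473 → Option 3.
Row minima: Option 1=115, Option 2=40, Option 3=-120, Option 4=-170, Option 5=50, Option 6=-115
Best worst-case = 115 → Option 1.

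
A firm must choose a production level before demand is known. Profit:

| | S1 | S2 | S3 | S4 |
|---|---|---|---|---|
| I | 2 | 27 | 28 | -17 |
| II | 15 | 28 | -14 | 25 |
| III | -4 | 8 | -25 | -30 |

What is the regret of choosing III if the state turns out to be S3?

53

Best payoff under S3 is 28.
Regret = 28 − (-25) = 53.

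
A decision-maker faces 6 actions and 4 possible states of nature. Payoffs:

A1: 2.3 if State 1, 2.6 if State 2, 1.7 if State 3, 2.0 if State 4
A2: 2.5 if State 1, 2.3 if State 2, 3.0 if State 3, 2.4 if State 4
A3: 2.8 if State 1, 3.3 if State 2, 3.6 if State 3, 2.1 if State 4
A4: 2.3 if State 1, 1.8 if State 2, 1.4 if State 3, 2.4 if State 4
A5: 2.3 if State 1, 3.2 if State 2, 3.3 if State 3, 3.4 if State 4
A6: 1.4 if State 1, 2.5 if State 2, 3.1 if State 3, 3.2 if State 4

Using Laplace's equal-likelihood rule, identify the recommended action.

Row averages: A1=2.15, A2=2.55, A3=2.95, A4=1.975, A5=3.05, A6=2.55
Highest average = 3.05 → A5.

A5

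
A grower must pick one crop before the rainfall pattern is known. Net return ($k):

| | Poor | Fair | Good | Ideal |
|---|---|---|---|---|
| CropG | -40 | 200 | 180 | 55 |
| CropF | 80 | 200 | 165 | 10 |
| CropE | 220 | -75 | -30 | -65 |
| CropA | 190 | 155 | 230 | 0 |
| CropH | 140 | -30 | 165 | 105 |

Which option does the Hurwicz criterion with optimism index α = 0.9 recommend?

CropG: 0.9·200 + 0.1·(-40) = 176
CropF: 0.9·200 + 0.1·10 = 181
CropE: 0.9·220 + 0.1·(-75) = 190.5
CropA: 0.9·230 + 0.1·0 = 207
CropH: 0.9·165 + 0.1·(-30) = 145.5
Highest Hurwicz score = 207 → CropA.

CropA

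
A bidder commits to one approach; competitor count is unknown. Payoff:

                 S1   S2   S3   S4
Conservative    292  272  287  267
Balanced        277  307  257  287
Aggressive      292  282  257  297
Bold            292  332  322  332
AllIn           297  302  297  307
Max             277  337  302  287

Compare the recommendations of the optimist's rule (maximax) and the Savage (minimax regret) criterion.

maximax → Max; minimax regret → Bold (disagree)

Row maxima: Conservative=292, Balanced=307, Aggressive=297, Bold=332, AllIn=307, Max=337
Best best-case = 337 → Max.
Column bests: S1=297, S2=337, S3=322, S4=332.
Conservative regrets: 5, 65, 35, 65 → max 65
Balanced regrets: 20, 30, 65, 45 → max 65
Aggressive regrets: 5, 55, 65, 35 → max 65
Bold regrets: 5, 5, 0, 0 → max 5
AllIn regrets: 0, 35, 25, 25 → max 35
Max regrets: 20, 0, 20, 45 → max 45
Smallest max regret = 5 → Bold.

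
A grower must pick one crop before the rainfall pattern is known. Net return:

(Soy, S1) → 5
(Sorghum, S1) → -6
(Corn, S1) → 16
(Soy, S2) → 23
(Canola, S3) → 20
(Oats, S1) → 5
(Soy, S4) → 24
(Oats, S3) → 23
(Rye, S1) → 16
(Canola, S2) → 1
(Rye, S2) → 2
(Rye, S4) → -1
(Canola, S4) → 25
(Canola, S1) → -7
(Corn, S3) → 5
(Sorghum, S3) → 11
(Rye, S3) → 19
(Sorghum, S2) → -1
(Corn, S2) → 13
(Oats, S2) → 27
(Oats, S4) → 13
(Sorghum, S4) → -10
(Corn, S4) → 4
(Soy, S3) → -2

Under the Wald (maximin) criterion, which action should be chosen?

Oats

Row minima: Corn=4, Sorghum=-10, Rye=-1, Soy=-2, Oats=5, Canola=-7
Best worst-case = 5 → Oats.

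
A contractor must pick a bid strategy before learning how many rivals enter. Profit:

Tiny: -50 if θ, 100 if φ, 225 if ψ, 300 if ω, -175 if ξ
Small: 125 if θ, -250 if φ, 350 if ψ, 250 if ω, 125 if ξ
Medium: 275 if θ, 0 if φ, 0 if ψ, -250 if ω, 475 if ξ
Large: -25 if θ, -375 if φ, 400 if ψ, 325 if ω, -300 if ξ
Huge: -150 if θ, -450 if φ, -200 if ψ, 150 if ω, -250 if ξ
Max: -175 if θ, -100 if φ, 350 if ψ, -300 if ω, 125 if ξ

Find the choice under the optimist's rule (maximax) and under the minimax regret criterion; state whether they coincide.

maximax → Medium; minimax regret → Small (disagree)

Row maxima: Tiny=300, Small=350, Medium=475, Large=400, Huge=150, Max=350
Best best-case = 475 → Medium.
Column bests: θ=275, φ=100, ψ=400, ω=325, ξ=475.
Tiny regrets: 325, 0, 175, 25, 650 → max 650
Small regrets: 150, 350, 50, 75, 350 → max 350
Medium regrets: 0, 100, 400, 575, 0 → max 575
Large regrets: 300, 475, 0, 0, 775 → max 775
Huge regrets: 425, 550, 600, 175, 725 → max 725
Max regrets: 450, 200, 50, 625, 350 → max 625
Smallest max regret = 350 → Small.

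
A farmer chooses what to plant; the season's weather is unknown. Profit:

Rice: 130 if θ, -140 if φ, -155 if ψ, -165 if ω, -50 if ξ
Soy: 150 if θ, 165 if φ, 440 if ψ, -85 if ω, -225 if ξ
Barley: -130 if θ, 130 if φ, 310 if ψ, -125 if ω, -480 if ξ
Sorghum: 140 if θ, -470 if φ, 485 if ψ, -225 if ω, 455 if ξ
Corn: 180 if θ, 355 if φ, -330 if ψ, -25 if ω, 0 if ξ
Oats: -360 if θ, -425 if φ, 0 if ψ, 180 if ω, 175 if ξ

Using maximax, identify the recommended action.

Row maxima: Rice=130, Soy=440, Barley=310, Sorghum=485, Corn=355, Oats=180
Best best-case = 485 → Sorghum.

Sorghum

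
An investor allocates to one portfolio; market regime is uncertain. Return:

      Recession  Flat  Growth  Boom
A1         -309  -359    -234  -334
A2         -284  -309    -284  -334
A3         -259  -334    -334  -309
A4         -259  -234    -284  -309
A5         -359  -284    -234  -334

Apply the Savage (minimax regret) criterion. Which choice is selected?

A4

Column bests: Recession=-259, Flat=-234, Growth=-234, Boom=-309.
A1 regrets: 50, 125, 0, 25 → max 125
A2 regrets: 25, 75, 50, 25 → max 75
A3 regrets: 0, 100, 100, 0 → max 100
A4 regrets: 0, 0, 50, 0 → max 50
A5 regrets: 100, 50, 0, 25 → max 100
Smallest max regret = 50 → A4.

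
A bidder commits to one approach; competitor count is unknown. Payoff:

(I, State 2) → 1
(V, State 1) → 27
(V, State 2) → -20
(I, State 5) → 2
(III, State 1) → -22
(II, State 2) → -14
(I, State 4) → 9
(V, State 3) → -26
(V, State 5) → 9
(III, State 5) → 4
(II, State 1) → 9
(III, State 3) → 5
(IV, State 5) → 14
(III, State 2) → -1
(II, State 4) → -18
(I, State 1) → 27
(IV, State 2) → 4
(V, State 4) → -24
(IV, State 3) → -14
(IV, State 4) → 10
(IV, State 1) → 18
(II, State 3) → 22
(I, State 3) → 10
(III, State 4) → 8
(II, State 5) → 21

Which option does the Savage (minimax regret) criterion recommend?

Column bests: State 1=27, State 2=4, State 3=22, State 4=10, State 5=21.
I regrets: 0, 3, 12, 1, 19 → max 19
II regrets: 18, 18, 0, 28, 0 → max 28
III regrets: 49, 5, 17, 2, 17 → max 49
IV regrets: 9, 0, 36, 0, 7 → max 36
V regrets: 0, 24, 48, 34, 12 → max 48
Smallest max regret = 19 → I.

I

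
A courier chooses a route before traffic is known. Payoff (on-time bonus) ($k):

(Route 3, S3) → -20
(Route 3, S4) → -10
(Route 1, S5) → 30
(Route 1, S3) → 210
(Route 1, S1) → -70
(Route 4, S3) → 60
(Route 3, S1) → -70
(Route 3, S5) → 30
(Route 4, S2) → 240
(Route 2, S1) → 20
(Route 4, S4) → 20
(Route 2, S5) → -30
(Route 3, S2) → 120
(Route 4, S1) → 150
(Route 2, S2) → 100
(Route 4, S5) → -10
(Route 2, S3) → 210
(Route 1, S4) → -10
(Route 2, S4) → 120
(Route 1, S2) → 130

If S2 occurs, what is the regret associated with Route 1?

Best payoff under S2 is 240.
Regret = 240 − 130 = 110.

110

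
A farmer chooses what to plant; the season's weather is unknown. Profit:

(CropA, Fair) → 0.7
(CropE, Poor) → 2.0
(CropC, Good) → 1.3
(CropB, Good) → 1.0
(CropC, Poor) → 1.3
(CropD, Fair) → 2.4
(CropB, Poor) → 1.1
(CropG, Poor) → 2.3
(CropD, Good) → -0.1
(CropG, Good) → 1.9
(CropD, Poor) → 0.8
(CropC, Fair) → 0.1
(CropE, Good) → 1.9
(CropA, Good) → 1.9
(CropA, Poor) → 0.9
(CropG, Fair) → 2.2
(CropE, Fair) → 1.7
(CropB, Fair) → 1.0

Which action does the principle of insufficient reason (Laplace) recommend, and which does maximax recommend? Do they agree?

Row averages: CropD=31/30, CropC=0.9, CropA=7/6, CropE=28/15, CropB=31/30, CropG=32/15
Highest average = 32/15 → CropG.
Row maxima: CropD=2.4, CropC=1.3, CropA=1.9, CropE=2.0, CropB=1.1, CropG=2.3
Best best-case = 2.4 → CropD.

laplace → CropG; maximax → CropD (disagree)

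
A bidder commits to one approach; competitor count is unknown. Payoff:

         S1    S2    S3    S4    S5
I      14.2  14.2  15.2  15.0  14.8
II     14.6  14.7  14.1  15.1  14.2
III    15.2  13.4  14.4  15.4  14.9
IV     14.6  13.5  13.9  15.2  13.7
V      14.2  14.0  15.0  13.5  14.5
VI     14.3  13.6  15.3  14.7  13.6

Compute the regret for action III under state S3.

Best payoff under S3 is 15.3.
Regret = 15.3 − 14.4 = 0.9.

0.9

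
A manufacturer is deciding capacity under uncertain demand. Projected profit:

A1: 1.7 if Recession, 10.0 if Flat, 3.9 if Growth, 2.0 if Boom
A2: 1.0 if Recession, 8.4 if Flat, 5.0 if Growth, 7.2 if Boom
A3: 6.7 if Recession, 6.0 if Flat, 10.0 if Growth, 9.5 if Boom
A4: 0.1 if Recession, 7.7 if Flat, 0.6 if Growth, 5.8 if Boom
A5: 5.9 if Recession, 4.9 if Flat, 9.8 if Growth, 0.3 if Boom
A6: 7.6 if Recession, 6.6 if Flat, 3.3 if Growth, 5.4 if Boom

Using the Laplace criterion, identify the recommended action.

A3

Row averages: A1=4.4, A2=5.4, A3=8.05, A4=3.55, A5=5.225, A6=5.725
Highest average = 8.05 → A3.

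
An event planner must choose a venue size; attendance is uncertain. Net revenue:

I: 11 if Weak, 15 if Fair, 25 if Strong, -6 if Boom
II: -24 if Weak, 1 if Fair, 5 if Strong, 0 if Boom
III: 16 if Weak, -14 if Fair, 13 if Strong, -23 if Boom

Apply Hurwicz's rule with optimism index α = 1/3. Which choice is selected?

I: 1/3·25 + 2/3·(-6) = 13/3
II: 1/3·5 + 2/3·(-24) = -43/3
III: 1/3·16 + 2/3·(-23) = -10
Highest Hurwicz score = 13/3 → I.

I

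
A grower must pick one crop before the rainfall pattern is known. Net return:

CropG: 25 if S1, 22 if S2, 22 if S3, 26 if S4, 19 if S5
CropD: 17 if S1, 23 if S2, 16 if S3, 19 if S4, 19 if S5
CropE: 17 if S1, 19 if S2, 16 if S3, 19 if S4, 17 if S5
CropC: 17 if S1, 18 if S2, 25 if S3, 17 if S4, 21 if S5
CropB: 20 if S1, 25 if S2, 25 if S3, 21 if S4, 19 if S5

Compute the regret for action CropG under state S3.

3

Best payoff under S3 is 25.
Regret = 25 − 22 = 3.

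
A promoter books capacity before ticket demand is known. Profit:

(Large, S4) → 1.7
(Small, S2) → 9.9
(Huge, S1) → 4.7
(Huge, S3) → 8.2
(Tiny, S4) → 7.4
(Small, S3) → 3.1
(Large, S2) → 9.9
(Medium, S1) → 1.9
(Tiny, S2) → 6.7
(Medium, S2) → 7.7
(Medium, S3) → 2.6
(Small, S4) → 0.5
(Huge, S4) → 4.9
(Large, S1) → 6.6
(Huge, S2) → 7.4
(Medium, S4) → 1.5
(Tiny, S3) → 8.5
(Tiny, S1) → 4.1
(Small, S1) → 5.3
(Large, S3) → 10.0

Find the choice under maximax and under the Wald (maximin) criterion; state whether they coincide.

Row maxima: Tiny=8.5, Small=9.9, Medium=7.7, Large=10.0, Huge=8.2
Best best-case = 10.0 → Large.
Row minima: Tiny=4.1, Small=0.5, Medium=1.5, Large=1.7, Huge=4.7
Best worst-case = 4.7 → Huge.

maximax → Large; maximin → Huge (disagree)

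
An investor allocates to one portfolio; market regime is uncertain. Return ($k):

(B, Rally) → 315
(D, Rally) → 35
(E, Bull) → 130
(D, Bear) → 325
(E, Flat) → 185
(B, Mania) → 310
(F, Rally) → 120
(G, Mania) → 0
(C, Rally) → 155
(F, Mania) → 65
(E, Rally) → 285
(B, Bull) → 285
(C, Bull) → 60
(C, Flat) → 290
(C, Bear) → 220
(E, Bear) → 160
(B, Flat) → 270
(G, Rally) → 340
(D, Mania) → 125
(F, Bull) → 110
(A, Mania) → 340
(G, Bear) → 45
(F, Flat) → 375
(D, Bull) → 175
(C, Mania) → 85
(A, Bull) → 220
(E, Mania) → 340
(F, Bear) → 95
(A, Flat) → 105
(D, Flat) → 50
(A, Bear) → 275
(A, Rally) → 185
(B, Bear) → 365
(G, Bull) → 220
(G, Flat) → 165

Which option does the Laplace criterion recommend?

Row averages: A=225, B=309, C=162, D=142, E=220, F=153, G=154
Highest average = 309 → B.

B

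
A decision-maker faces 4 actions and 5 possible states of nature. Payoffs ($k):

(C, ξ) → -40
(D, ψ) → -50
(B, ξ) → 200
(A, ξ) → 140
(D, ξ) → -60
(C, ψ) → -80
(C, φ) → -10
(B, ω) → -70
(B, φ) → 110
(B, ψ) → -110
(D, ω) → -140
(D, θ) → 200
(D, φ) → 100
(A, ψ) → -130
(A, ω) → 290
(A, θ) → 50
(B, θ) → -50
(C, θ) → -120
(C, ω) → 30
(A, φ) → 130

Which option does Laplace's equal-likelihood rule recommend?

Row averages: A=96, B=16, C=-44, D=10
Highest average = 96 → A.

A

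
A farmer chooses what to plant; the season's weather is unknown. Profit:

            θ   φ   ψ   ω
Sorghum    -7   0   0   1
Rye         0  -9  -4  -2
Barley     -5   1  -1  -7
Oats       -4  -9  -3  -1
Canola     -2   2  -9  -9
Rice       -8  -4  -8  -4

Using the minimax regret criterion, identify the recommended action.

Column bests: θ=0, φ=2, ψ=0, ω=1.
Sorghum regrets: 7, 2, 0, 0 → max 7
Rye regrets: 0, 11, 4, 3 → max 11
Barley regrets: 5, 1, 1, 8 → max 8
Oats regrets: 4, 11, 3, 2 → max 11
Canola regrets: 2, 0, 9, 10 → max 10
Rice regrets: 8, 6, 8, 5 → max 8
Smallest max regret = 7 → Sorghum.

Sorghum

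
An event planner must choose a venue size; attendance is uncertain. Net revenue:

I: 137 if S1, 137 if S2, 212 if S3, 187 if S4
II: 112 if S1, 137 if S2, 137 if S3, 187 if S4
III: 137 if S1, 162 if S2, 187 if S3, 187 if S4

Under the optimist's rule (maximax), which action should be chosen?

I

Row maxima: I=212, II=187, III=187
Best best-case = 212 → I.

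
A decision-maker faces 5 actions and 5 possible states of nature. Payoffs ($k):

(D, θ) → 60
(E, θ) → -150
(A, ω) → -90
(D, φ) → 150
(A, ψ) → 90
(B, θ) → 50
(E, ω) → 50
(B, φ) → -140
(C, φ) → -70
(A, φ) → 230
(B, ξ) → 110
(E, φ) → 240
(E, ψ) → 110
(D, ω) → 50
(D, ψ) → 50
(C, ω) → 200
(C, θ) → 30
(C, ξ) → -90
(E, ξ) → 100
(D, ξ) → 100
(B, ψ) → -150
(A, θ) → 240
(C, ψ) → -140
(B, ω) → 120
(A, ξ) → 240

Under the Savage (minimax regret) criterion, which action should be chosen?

Column bests: θ=240, φ=240, ψ=110, ω=200, ξ=240.
A regrets: 0, 10, 20, 290, 0 → max 290
B regrets: 190, 380, 260, 80, 130 → max 380
C regrets: 210, 310, 250, 0, 330 → max 330
D regrets: 180, 90, 60, 150, 140 → max 180
E regrets: 390, 0, 0, 150, 140 → max 390
Smallest max regret = 180 → D.

D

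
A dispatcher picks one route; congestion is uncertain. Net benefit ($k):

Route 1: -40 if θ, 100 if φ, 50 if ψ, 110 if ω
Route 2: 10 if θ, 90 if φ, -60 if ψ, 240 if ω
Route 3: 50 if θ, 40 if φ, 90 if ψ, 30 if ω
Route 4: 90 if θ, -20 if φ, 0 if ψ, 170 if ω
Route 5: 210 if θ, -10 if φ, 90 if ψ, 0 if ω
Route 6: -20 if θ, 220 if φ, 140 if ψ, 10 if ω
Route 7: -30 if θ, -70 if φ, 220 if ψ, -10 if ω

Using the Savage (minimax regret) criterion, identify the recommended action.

Column bests: θ=210, φ=220, ψ=220, ω=240.
Route 1 regrets: 250, 120, 170, 130 → max 250
Route 2 regrets: 200, 130, 280, 0 → max 280
Route 3 regrets: 160, 180, 130, 210 → max 210
Route 4 regrets: 120, 240, 220, 70 → max 240
Route 5 regrets: 0, 230, 130, 240 → max 240
Route 6 regrets: 230, 0, 80, 230 → max 230
Route 7 regrets: 240, 290, 0, 250 → max 290
Smallest max regret = 210 → Route 3.

Route 3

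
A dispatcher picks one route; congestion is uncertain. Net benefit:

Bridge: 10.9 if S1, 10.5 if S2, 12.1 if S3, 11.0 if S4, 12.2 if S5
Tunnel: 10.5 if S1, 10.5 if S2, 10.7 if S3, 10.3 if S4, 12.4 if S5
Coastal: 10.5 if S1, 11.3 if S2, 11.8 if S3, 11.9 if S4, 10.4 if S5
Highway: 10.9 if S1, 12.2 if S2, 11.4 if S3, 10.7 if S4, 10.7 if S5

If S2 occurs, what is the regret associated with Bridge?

Best payoff under S2 is 12.2.
Regret = 12.2 − 10.5 = 1.7.

1.7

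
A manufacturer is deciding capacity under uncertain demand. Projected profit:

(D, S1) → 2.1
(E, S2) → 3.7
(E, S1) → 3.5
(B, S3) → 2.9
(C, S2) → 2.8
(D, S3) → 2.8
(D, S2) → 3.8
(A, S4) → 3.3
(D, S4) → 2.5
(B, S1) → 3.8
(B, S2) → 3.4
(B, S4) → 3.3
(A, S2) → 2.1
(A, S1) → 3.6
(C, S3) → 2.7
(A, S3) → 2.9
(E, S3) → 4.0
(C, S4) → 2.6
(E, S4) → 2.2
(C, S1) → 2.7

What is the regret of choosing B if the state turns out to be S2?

0.4

Best payoff under S2 is 3.8.
Regret = 3.8 − 3.4 = 0.4.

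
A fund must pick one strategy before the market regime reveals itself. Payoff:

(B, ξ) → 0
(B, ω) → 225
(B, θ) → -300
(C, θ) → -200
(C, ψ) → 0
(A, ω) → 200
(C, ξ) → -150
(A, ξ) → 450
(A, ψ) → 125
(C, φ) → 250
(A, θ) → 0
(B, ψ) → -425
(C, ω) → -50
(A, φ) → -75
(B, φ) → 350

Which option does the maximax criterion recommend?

Row maxima: A=450, B=350, C=250
Best best-case = 450 → A.

A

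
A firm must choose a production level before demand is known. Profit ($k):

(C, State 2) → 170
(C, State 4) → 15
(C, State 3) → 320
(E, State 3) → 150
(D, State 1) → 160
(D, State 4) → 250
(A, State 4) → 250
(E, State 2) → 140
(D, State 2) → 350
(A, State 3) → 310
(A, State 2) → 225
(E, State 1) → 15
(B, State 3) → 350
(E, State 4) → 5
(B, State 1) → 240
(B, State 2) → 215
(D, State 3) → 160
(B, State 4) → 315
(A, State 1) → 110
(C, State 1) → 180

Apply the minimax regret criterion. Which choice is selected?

A

Column bests: State 1=240, State 2=350, State 3=350, State 4=315.
A regrets: 130, 125, 40, 65 → max 130
B regrets: 0, 135, 0, 0 → max 135
C regrets: 60, 180, 30, 300 → max 300
D regrets: 80, 0, 190, 65 → max 190
E regrets: 225, 210, 200, 310 → max 310
Smallest max regret = 130 → A.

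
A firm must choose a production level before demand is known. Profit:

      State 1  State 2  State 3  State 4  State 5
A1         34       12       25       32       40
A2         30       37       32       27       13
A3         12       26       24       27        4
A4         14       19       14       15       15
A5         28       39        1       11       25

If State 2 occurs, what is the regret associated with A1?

27

Best payoff under State 2 is 39.
Regret = 39 − 12 = 27.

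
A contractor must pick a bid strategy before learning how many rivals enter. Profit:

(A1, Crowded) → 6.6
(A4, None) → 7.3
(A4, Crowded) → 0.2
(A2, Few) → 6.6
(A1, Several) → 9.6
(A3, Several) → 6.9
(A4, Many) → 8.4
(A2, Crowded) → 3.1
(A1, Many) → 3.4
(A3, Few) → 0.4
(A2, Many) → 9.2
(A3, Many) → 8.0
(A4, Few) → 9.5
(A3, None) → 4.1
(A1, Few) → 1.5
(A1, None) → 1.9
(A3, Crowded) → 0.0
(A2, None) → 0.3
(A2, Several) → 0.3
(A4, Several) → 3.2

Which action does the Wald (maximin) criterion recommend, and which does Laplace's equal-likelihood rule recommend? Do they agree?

Row minima: A1=1.5, A2=0.3, A3=0.0, A4=0.2
Best worst-case = 1.5 → A1.
Row averages: A1=4.6, A2=3.9, A3=3.88, A4=5.72
Highest average = 5.72 → A4.

maximin → A1; laplace → A4 (disagree)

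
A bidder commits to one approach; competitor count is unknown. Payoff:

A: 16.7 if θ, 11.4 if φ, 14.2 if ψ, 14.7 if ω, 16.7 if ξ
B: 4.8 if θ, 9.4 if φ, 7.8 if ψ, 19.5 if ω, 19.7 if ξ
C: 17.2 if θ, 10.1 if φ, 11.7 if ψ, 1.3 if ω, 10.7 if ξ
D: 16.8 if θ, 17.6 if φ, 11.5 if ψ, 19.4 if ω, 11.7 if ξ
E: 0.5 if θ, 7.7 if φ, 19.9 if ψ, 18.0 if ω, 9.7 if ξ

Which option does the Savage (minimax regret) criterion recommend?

A

Column bests: θ=17.2, φ=17.6, ψ=19.9, ω=19.5, ξ=19.7.
A regrets: 0.5, 6.2, 5.7, 4.8, 3.0 → max 6.2
B regrets: 12.4, 8.2, 12.1, 0.0, 0.0 → max 12.4
C regrets: 0.0, 7.5, 8.2, 18.2, 9.0 → max 18.2
D regrets: 0.4, 0.0, 8.4, 0.1, 8.0 → max 8.4
E regrets: 16.7, 9.9, 0.0, 1.5, 10.0 → max 16.7
Smallest max regret = 6.2 → A.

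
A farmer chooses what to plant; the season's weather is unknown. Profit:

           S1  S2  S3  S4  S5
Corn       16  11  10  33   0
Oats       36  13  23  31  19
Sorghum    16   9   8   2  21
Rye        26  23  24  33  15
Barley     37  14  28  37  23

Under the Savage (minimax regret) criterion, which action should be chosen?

Barley

Column bests: S1=37, S2=23, S3=28, S4=37, S5=23.
Corn regrets: 21, 12, 18, 4, 23 → max 23
Oats regrets: 1, 10, 5, 6, 4 → max 10
Sorghum regrets: 21, 14, 20, 35, 2 → max 35
Rye regrets: 11, 0, 4, 4, 8 → max 11
Barley regrets: 0, 9, 0, 0, 0 → max 9
Smallest max regret = 9 → Barley.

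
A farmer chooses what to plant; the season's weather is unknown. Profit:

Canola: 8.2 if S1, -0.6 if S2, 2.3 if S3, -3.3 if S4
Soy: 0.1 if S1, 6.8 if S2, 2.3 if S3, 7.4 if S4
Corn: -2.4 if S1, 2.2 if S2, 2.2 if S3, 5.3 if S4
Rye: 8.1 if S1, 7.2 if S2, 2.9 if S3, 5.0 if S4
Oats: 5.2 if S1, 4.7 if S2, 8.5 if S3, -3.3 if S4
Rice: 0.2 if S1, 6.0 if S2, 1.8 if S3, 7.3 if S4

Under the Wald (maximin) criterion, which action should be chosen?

Row minima: Canola=-3.3, Soy=0.1, Corn=-2.4, Rye=2.9, Oats=-3.3, Rice=0.2
Best worst-case = 2.9 → Rye.

Rye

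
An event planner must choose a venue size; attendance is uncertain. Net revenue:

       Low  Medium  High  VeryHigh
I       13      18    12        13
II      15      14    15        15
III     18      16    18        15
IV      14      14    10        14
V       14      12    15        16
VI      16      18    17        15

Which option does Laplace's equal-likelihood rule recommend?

III

Row averages: I=14, II=14.75, III=16.75, IV=13, V=14.25, VI=16.5
Highest average = 16.75 → III.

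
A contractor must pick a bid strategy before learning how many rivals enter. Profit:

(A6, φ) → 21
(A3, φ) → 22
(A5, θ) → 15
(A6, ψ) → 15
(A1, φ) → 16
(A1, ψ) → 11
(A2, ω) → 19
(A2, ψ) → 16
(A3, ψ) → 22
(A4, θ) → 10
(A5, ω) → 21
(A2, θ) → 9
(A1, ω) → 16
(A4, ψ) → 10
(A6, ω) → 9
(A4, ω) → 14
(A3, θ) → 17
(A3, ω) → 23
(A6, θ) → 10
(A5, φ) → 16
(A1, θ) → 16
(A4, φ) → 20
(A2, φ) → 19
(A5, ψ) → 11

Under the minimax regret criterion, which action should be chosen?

A3

Column bests: θ=17, φ=22, ψ=22, ω=23.
A1 regrets: 1, 6, 11, 7 → max 11
A2 regrets: 8, 3, 6, 4 → max 8
A3 regrets: 0, 0, 0, 0 → max 0
A4 regrets: 7, 2, 12, 9 → max 12
A5 regrets: 2, 6, 11, 2 → max 11
A6 regrets: 7, 1, 7, 14 → max 14
Smallest max regret = 0 → A3.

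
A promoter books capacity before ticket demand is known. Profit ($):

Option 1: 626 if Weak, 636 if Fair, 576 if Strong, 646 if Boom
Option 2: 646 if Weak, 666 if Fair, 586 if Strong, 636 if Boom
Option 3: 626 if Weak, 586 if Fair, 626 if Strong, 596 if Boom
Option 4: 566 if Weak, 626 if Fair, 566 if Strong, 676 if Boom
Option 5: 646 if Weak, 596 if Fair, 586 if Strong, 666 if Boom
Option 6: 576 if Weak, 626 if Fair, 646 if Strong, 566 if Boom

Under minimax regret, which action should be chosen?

Column bests: Weak=646, Fair=666, Strong=646, Boom=676.
Option 1 regrets: 20, 30, 70, 30 → max 70
Option 2 regrets: 0, 0, 60, 40 → max 60
Option 3 regrets: 20, 80, 20, 80 → max 80
Option 4 regrets: 80, 40, 80, 0 → max 80
Option 5 regrets: 0, 70, 60, 10 → max 70
Option 6 regrets: 70, 40, 0, 110 → max 110
Smallest max regret = 60 → Option 2.

Option 2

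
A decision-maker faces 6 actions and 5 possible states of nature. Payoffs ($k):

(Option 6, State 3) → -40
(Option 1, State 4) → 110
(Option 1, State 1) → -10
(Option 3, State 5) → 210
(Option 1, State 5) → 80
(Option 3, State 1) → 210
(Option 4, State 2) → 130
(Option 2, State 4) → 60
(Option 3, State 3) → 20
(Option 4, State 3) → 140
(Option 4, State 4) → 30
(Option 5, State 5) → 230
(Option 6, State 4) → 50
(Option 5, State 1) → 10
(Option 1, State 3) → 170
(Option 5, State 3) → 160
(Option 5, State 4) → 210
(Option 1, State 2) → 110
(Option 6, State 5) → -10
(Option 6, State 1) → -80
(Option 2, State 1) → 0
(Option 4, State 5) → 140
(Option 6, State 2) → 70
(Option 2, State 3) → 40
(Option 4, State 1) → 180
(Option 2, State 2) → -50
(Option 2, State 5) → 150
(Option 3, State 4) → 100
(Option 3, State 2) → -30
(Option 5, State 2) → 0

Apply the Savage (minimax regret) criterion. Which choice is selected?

Option 3

Column bests: State 1=210, State 2=130, State 3=170, State 4=210, State 5=230.
Option 1 regrets: 220, 20, 0, 100, 150 → max 220
Option 2 regrets: 210, 180, 130, 150, 80 → max 210
Option 3 regrets: 0, 160, 150, 110, 20 → max 160
Option 4 regrets: 30, 0, 30, 180, 90 → max 180
Option 5 regrets: 200, 130, 10, 0, 0 → max 200
Option 6 regrets: 290, 60, 210, 160, 240 → max 290
Smallest max regret = 160 → Option 3.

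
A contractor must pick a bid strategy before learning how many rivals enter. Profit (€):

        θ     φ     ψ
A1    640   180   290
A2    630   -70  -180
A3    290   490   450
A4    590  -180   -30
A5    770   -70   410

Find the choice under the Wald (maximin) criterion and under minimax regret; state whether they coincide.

maximin → A3; minimax regret → A1 (disagree)

Row minima: A1=180, A2=-180, A3=290, A4=-180, A5=-70
Best worst-case = 290 → A3.
Column bests: θ=770, φ=490, ψ=450.
A1 regrets: 130, 310, 160 → max 310
A2 regrets: 140, 560, 630 → max 630
A3 regrets: 480, 0, 0 → max 480
A4 regrets: 180, 670, 480 → max 670
A5 regrets: 0, 560, 40 → max 560
Smallest max regret = 310 → A1.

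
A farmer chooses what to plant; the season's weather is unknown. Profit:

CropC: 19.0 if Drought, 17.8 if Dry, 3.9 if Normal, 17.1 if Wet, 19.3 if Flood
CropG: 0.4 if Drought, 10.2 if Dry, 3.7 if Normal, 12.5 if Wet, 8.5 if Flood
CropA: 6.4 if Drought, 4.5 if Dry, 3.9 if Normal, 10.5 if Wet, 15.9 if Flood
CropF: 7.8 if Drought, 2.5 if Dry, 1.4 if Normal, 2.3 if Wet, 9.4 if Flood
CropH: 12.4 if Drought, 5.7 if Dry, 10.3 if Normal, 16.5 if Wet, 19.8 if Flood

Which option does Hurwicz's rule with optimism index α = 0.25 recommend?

CropH

CropC: 0.25·19.3 + 0.75·3.9 = 7.75
CropG: 0.25·12.5 + 0.75·0.4 = 3.425
CropA: 0.25·15.9 + 0.75·3.9 = 6.9
CropF: 0.25·9.4 + 0.75·1.4 = 3.4
CropH: 0.25·19.8 + 0.75·5.7 = 9.225
Highest Hurwicz score = 9.225 → CropH.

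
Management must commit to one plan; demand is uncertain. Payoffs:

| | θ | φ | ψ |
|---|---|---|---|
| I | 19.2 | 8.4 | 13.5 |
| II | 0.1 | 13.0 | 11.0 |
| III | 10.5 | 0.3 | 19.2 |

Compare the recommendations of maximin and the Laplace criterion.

Row minima: I=8.4, II=0.1, III=0.3
Best worst-case = 8.4 → I.
Row averages: I=13.7, II=241/30, III=10
Highest average = 13.7 → I.

maximin → I; laplace → I (agree)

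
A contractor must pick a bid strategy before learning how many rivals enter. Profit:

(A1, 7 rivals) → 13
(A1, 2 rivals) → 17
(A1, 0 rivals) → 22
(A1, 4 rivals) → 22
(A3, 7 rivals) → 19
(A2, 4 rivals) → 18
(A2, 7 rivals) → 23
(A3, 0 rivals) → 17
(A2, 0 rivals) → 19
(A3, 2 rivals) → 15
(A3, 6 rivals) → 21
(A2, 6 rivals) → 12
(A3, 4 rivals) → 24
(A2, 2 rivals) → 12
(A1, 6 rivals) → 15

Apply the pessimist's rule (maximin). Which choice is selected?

Row minima: A1=13, A2=12, A3=15
Best worst-case = 15 → A3.

A3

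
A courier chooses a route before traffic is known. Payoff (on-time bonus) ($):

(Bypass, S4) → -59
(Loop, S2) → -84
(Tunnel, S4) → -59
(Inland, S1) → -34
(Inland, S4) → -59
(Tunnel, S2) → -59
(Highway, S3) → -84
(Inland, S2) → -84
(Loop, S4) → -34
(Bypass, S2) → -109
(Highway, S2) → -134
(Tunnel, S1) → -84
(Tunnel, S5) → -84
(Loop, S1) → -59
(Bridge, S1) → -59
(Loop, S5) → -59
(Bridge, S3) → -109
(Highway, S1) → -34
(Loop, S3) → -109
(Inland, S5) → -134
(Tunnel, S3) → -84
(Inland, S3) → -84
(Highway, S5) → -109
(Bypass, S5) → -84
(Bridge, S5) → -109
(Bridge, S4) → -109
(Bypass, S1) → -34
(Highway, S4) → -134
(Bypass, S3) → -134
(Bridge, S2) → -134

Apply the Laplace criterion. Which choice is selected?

Row averages: Bypass=-84, Tunnel=-74, Bridge=-104, Loop=-69, Highway=-99, Inland=-79
Highest average = -69 → Loop.

Loop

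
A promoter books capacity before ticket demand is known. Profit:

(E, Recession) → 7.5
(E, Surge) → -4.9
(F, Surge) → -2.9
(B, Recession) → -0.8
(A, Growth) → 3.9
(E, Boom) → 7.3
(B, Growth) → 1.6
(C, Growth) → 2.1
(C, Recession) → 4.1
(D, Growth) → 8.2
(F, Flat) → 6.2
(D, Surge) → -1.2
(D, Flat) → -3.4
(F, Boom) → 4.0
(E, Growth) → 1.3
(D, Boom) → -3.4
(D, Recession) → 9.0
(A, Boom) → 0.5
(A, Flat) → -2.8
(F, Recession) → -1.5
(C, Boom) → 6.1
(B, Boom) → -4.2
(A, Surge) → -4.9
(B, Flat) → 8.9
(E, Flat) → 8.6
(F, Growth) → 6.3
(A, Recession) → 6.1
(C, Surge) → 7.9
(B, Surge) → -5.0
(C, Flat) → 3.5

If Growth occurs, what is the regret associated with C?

Best payoff under Growth is 8.2.
Regret = 8.2 − 2.1 = 6.1.

6.1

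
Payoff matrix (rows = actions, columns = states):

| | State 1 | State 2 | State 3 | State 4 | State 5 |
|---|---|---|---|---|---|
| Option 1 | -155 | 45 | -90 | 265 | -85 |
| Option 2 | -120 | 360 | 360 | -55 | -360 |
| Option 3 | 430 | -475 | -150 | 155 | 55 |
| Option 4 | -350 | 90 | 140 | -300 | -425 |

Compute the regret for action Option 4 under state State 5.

Best payoff under State 5 is 55.
Regret = 55 − (-425) = 480.

480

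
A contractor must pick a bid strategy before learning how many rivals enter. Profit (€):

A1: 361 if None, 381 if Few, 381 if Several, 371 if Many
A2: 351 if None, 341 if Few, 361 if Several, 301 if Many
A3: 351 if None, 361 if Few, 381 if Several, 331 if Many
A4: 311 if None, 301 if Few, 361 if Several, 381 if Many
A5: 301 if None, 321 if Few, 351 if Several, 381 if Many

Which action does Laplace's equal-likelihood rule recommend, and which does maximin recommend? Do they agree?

Row averages: A1=373.5, A2=338.5, A3=356, A4=338.5, A5=338.5
Highest average = 373.5 → A1.
Row minima: A1=361, A2=301, A3=331, A4=301, A5=301
Best worst-case = 361 → A1.

laplace → A1; maximin → A1 (agree)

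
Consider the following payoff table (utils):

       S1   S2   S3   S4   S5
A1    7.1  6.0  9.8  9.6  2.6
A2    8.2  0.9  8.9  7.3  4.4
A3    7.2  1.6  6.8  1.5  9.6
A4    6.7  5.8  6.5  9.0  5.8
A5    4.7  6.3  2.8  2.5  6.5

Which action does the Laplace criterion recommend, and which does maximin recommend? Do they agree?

Row averages: A1=7.02, A2=5.94, A3=5.34, A4=6.76, A5=4.56
Highest average = 7.02 → A1.
Row minima: A1=2.6, A2=0.9, A3=1.5, A4=5.8, A5=2.5
Best worst-case = 5.8 → A4.

laplace → A1; maximin → A4 (disagree)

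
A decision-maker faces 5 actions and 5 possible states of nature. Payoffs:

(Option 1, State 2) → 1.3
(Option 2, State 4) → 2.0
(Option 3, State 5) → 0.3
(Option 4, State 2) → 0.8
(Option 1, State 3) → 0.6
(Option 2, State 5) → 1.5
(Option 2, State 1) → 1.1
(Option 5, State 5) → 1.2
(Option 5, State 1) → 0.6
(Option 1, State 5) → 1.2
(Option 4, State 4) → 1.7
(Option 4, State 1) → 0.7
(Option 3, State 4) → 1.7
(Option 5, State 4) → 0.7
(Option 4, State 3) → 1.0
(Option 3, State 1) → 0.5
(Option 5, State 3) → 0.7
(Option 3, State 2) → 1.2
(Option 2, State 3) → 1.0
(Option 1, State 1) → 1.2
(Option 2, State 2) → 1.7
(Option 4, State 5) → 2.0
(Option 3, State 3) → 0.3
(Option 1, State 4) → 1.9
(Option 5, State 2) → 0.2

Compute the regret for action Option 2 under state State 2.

0.0

Best payoff under State 2 is 1.7.
Regret = 1.7 − 1.7 = 0.0.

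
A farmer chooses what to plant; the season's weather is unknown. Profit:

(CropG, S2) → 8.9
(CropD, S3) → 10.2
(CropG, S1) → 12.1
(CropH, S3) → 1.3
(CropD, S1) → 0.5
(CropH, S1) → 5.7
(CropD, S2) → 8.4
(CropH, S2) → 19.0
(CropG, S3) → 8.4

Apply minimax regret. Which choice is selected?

Column bests: S1=12.1, S2=19.0, S3=10.2.
CropH regrets: 6.4, 0.0, 8.9 → max 8.9
CropD regrets: 11.6, 10.6, 0.0 → max 11.6
CropG regrets: 0.0, 10.1, 1.8 → max 10.1
Smallest max regret = 8.9 → CropH.

CropH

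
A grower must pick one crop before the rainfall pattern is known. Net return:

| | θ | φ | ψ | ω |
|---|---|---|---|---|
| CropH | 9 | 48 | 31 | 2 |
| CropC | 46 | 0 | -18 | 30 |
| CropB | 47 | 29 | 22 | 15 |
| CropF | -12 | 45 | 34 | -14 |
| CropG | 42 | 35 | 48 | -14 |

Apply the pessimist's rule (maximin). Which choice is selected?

CropB

Row minima: CropH=2, CropC=-18, CropB=15, CropF=-14, CropG=-14
Best worst-case = 15 → CropB.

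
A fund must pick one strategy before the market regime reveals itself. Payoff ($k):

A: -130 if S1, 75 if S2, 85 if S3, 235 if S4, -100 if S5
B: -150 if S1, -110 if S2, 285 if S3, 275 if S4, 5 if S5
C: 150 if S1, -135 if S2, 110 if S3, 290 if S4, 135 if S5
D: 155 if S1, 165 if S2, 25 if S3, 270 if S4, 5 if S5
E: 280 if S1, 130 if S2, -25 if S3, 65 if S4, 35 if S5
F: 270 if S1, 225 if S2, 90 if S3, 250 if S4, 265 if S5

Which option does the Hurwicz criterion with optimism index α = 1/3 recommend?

A: 1/3·235 + 2/3·(-130) = -25/3
B: 1/3·285 + 2/3·(-150) = -5
C: 1/3·290 + 2/3·(-135) = 20/3
D: 1/3·270 + 2/3·5 = 280/3
E: 1/3·280 + 2/3·(-25) = 230/3
F: 1/3·270 + 2/3·90 = 150
Highest Hurwicz score = 150 → F.

F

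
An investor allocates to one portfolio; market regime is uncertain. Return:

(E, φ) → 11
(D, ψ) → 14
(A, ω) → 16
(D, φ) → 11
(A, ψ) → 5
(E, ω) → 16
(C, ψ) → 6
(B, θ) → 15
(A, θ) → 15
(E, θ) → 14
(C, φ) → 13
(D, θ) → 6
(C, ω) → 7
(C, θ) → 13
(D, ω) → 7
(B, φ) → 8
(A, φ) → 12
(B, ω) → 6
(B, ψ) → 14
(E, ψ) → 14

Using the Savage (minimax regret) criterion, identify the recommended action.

E

Column bests: θ=15, φ=13, ψ=14, ω=16.
A regrets: 0, 1, 9, 0 → max 9
B regrets: 0, 5, 0, 10 → max 10
C regrets: 2, 0, 8, 9 → max 9
D regrets: 9, 2, 0, 9 → max 9
E regrets: 1, 2, 0, 0 → max 2
Smallest max regret = 2 → E.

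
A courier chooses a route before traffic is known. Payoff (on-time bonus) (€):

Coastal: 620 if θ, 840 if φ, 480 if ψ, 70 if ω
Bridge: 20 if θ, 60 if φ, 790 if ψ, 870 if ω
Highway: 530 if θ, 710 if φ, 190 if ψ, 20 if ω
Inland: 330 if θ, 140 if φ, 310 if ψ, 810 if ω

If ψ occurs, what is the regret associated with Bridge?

0

Best payoff under ψ is 790.
Regret = 790 − 790 = 0.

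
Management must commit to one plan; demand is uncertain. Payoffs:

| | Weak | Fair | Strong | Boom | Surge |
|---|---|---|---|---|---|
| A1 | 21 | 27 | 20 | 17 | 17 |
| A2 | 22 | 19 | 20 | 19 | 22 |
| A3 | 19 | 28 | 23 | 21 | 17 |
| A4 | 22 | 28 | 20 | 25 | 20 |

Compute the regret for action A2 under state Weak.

0

Best payoff under Weak is 22.
Regret = 22 − 22 = 0.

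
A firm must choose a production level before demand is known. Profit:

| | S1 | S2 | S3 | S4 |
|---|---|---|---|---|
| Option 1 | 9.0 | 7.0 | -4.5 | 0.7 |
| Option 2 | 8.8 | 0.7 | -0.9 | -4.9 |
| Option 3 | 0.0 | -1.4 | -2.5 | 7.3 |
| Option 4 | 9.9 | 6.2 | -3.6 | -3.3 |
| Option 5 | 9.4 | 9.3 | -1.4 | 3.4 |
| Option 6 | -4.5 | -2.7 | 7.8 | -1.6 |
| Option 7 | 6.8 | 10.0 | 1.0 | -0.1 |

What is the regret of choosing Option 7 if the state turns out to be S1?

Best payoff under S1 is 9.9.
Regret = 9.9 − 6.8 = 3.1.

3.1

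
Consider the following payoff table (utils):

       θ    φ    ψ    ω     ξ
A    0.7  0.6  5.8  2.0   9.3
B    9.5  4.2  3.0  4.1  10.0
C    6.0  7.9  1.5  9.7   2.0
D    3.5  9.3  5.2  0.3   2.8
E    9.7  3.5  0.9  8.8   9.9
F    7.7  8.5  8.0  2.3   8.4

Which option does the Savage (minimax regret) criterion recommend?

B

Column bests: θ=9.7, φ=9.3, ψ=8.0, ω=9.7, ξ=10.0.
A regrets: 9.0, 8.7, 2.2, 7.7, 0.7 → max 9.0
B regrets: 0.2, 5.1, 5.0, 5.6, 0.0 → max 5.6
C regrets: 3.7, 1.4, 6.5, 0.0, 8.0 → max 8.0
D regrets: 6.2, 0.0, 2.8, 9.4, 7.2 → max 9.4
E regrets: 0.0, 5.8, 7.1, 0.9, 0.1 → max 7.1
F regrets: 2.0, 0.8, 0.0, 7.4, 1.6 → max 7.4
Smallest max regret = 5.6 → B.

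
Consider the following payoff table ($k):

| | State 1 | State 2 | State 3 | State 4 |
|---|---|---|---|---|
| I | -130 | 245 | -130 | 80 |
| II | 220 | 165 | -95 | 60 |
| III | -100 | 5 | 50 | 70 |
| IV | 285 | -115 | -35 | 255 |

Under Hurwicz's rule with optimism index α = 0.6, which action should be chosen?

I: 0.6·245 + 0.4·(-130) = 95
II: 0.6·220 + 0.4·(-95) = 94
III: 0.6·70 + 0.4·(-100) = 2
IV: 0.6·285 + 0.4·(-115) = 125
Highest Hurwicz score = 125 → IV.

IV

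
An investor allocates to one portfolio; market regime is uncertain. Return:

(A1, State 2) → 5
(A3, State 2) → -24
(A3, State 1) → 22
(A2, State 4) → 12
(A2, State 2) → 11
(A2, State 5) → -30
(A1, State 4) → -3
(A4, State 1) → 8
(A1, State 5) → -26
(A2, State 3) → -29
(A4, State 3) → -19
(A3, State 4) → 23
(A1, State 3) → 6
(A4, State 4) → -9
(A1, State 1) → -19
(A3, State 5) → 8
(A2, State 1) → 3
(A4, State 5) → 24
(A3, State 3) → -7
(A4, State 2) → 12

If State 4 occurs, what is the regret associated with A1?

Best payoff under State 4 is 23.
Regret = 23 − (-3) = 26.

26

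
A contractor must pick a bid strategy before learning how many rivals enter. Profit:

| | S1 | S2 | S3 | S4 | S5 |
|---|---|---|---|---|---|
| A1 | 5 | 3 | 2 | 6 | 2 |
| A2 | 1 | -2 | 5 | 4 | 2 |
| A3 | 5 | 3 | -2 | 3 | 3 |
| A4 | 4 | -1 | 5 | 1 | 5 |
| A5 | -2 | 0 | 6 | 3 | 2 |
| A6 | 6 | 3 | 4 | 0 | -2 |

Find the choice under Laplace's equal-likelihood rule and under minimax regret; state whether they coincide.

laplace → A1; minimax regret → A1 (agree)

Row averages: A1=3.6, A2=2, A3=2.4, A4=2.8, A5=1.8, A6=2.2
Highest average = 3.6 → A1.
Column bests: S1=6, S2=3, S3=6, S4=6, S5=5.
A1 regrets: 1, 0, 4, 0, 3 → max 4
A2 regrets: 5, 5, 1, 2, 3 → max 5
A3 regrets: 1, 0, 8, 3, 2 → max 8
A4 regrets: 2, 4, 1, 5, 0 → max 5
A5 regrets: 8, 3, 0, 3, 3 → max 8
A6 regrets: 0, 0, 2, 6, 7 → max 7
Smallest max regret = 4 → A1.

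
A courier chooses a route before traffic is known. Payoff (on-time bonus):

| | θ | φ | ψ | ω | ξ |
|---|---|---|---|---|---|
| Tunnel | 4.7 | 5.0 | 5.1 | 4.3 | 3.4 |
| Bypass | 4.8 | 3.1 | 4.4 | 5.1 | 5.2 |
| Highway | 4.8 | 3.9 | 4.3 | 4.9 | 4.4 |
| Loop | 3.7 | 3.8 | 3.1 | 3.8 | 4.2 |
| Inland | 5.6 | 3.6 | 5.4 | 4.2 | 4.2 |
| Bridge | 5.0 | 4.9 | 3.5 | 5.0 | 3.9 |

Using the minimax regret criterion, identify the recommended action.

Highway

Column bests: θ=5.6, φ=5.0, ψ=5.4, ω=5.1, ξ=5.2.
Tunnel regrets: 0.9, 0.0, 0.3, 0.8, 1.8 → max 1.8
Bypass regrets: 0.8, 1.9, 1.0, 0.0, 0.0 → max 1.9
Highway regrets: 0.8, 1.1, 1.1, 0.2, 0.8 → max 1.1
Loop regrets: 1.9, 1.2, 2.3, 1.3, 1.0 → max 2.3
Inland regrets: 0.0, 1.4, 0.0, 0.9, 1.0 → max 1.4
Bridge regrets: 0.6, 0.1, 1.9, 0.1, 1.3 → max 1.9
Smallest max regret = 1.1 → Highway.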